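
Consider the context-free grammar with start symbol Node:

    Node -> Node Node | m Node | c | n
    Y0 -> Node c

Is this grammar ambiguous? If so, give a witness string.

Ambiguous

Witness: c c c

Derivation 1: Node ⇒ Node Node ⇒ Node Node Node ⇒ c Node Node ⇒ c c Node ⇒ c c c
Derivation 2: Node ⇒ Node Node ⇒ c Node ⇒ c Node Node ⇒ c c Node ⇒ c c c

Two distinct leftmost derivations for the same string.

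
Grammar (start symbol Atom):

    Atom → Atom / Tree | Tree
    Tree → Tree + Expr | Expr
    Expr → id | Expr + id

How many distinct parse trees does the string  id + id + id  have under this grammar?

4

Parse trees for id + id + id:
  [Atom [Tree [Tree [Expr id]] + [Expr [Expr id] + id]]]
  [Atom [Tree [Tree [Tree [Expr id]] + [Expr id]] + [Expr id]]]
  [Atom [Tree [Tree [Expr [Expr id] + id]] + [Expr id]]]
  [Atom [Tree [Expr [Expr [Expr id] + id] + id]]]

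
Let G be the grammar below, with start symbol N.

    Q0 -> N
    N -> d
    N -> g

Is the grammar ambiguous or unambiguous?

(Q0 is unreachable from N, so its rules don't affect L(N).) Each reachable nonterminal has at most one production per leading terminal, and all productions are right-linear; the derivation is determined token-by-token.

Unambiguous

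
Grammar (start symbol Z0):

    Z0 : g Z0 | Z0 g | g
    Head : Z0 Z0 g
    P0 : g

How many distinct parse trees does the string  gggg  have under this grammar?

Parse trees for gggg:
  [Z0 g [Z0 g [Z0 g [Z0 g]]]]
  [Z0 g [Z0 g [Z0 [Z0 g] g]]]
  [Z0 g [Z0 [Z0 g [Z0 g]] g]]
  [Z0 g [Z0 [Z0 [Z0 g] g] g]]
  [Z0 [Z0 g [Z0 g [Z0 g]]] g]
  [Z0 [Z0 g [Z0 [Z0 g] g]] g]
  [Z0 [Z0 [Z0 g [Z0 g]] g] g]
  [Z0 [Z0 [Z0 [Z0 g] g] g] g]

8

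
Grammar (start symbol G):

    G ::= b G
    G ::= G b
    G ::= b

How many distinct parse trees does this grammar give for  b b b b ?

8

Parse trees for b b b b:
  [G b [G b [G b [G b]]]]
  [G b [G b [G [G b] b]]]
  [G b [G [G b [G b]] b]]
  [G b [G [G [G b] b] b]]
  [G [G b [G b [G b]]] b]
  [G [G b [G [G b] b]] b]
  [G [G [G b [G b]] b] b]
  [G [G [G [G b] b] b] b]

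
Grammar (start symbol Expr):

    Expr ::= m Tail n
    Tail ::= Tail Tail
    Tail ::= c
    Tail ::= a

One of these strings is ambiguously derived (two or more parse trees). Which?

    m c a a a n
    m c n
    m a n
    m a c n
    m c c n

m c a a a n

m c a a a n: 5 trees
m c n: 1 tree
m a n: 1 tree
m a c n: 1 tree
m c c n: 1 tree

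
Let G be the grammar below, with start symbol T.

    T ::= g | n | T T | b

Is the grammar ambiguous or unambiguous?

Witness: b b b

Derivation 1: T ⇒ T T ⇒ T T T ⇒ b T T ⇒ b b T ⇒ b b b
Derivation 2: T ⇒ T T ⇒ b T ⇒ b T T ⇒ b b T ⇒ b b b

Two distinct leftmost derivations for the same string.

Ambiguous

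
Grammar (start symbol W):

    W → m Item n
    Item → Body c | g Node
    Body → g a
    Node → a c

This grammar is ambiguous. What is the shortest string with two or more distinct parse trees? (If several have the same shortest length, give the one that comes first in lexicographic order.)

m g a c n

length 5: m g a c n has 2 parse trees

Two derivations of m g a c n:
  W ⇒ m Item n ⇒ m Body c n ⇒ m g a c n
  W ⇒ m Item n ⇒ m g Node n ⇒ m g a c n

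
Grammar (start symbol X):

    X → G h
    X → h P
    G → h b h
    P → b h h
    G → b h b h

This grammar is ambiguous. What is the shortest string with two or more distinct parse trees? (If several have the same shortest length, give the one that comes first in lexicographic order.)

length 4: h b h h has 2 parse trees

Two derivations of h b h h:
  X ⇒ G h ⇒ h b h h
  X ⇒ h P ⇒ h b h h

h b h h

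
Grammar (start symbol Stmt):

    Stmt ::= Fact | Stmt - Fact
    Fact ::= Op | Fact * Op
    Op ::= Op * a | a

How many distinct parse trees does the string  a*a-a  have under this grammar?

2

Parse trees for a*a-a:
  [Stmt [Stmt [Fact [Op [Op a] * a]]] - [Fact [Op a]]]
  [Stmt [Stmt [Fact [Fact [Op a]] * [Op a]]] - [Fact [Op a]]]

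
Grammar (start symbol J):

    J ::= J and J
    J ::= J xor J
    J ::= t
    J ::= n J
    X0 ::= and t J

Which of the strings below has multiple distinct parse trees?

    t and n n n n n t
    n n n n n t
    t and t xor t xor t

t and n n n n n t: 1 tree
n n n n n t: 1 tree
t and t xor t xor t: 5 trees

t and t xor t xor t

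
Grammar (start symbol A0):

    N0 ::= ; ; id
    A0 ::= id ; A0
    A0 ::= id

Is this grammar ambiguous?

Only A0 is reachable from A0; ignoring the rest: The reachable grammar is A → atom sep A | atom. Each atom is followed by either the separator (recurse) or end-of-string (stop) — no choice point.

Unambiguous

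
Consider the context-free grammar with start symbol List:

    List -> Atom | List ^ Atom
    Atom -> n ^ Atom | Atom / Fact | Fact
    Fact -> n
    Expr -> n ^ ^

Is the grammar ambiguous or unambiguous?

Witness: n ^ n

Derivation 1: List ⇒ Atom ⇒ n ^ Atom ⇒ n ^ Fact ⇒ n ^ n
Derivation 2: List ⇒ List ^ Atom ⇒ Atom ^ Atom ⇒ Fact ^ Atom ⇒ n ^ Atom ⇒ n ^ Fact ⇒ n ^ n

Two distinct leftmost derivations for the same string.

Ambiguous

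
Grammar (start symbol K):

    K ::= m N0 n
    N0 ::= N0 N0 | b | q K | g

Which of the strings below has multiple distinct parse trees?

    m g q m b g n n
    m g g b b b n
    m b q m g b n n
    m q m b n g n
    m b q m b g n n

m g q m b g n n: 1 tree
m g g b b b n: 14 trees
m b q m g b n n: 1 tree
m q m b n g n: 1 tree
m b q m b g n n: 1 tree

m g g b b b n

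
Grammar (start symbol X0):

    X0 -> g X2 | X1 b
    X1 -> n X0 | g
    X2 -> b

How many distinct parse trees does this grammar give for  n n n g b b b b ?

Parse trees for n n n g b b b b:
  [X0 [X1 n [X0 [X1 n [X0 [X1 n [X0 g [X2 b]]] b]] b]] b]
  [X0 [X1 n [X0 [X1 n [X0 [X1 n [X0 [X1 g] b]] b]] b]] b]

2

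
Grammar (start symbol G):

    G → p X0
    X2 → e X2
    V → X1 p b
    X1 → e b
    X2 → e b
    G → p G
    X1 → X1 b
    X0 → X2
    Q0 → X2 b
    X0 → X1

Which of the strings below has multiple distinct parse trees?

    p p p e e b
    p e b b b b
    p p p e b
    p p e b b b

p p p e b

p p p e e b: 1 tree
p e b b b b: 1 tree
p p p e b: 2 trees
p p e b b b: 1 tree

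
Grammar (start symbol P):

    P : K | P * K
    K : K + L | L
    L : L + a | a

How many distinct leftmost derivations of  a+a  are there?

2

Parse trees for a+a:
  [P [K [K [L a]] + [L a]]]
  [P [K [L [L a] + a]]]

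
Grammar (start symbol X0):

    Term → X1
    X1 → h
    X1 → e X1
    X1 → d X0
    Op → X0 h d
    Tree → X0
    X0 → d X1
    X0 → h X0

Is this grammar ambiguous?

Unambiguous

(Op, Term, Tree are unreachable from X0, so their rules don't affect L(X0).) Each reachable nonterminal has at most one production per leading terminal, and all productions are right-linear; the derivation is determined token-by-token.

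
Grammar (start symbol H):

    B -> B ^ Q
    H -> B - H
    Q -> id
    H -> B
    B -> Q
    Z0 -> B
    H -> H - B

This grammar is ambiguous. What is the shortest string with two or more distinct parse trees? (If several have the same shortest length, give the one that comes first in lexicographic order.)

id - id

length 1: no string has ≥2 trees
length 3: id - id has 2 parse trees

Two derivations of id - id:
  H ⇒ B - H ⇒ Q - H ⇒ id - H ⇒ id - B ⇒ id - Q ⇒ id - id
  H ⇒ H - B ⇒ B - B ⇒ Q - B ⇒ id - B ⇒ id - Q ⇒ id - id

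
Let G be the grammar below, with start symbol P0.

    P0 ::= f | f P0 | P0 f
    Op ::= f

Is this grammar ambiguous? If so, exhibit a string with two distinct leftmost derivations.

Ambiguous

Witness: f f

Derivation 1: P0 ⇒ f P0 ⇒ f f
Derivation 2: P0 ⇒ P0 f ⇒ f f

Two distinct leftmost derivations for the same string.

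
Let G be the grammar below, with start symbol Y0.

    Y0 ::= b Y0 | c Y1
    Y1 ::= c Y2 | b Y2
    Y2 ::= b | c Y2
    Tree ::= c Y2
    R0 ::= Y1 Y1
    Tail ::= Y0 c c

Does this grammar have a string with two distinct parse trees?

Unambiguous

(Tree, R0, Tail are unreachable from Y0, so their rules don't affect L(Y0).) Each reachable nonterminal has at most one production per leading terminal, and all productions are right-linear; the derivation is determined token-by-token.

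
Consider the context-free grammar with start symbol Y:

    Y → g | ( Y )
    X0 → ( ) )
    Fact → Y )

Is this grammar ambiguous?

Unambiguous

Only Y is reachable from Y; ignoring the rest: Each string is a nest of matched brackets around a single atom. An opening bracket forces the recursive rule; an atom forces the base rule.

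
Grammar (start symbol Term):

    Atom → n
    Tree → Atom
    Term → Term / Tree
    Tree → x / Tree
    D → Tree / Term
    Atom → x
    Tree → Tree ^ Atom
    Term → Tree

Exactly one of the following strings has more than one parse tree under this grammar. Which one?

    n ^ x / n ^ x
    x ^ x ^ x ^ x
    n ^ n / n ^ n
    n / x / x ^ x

n ^ x / n ^ x: 1 tree
x ^ x ^ x ^ x: 1 tree
n ^ n / n ^ n: 1 tree
n / x / x ^ x: 3 trees

n / x / x ^ x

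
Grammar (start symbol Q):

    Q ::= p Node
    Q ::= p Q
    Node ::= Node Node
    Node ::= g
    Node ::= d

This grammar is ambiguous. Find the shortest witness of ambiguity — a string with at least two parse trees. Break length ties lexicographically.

length 2: no string has ≥2 trees
length 3: no string has ≥2 trees
length 4: p d d d has 2 parse trees

Two derivations of p d d d:
  Q ⇒ p Node ⇒ p Node Node ⇒ p Node Node Node ⇒ p d Node Node ⇒ p d d Node ⇒ p d d d
  Q ⇒ p Node ⇒ p Node Node ⇒ p d Node ⇒ p d Node Node ⇒ p d d Node ⇒ p d d d

p d d d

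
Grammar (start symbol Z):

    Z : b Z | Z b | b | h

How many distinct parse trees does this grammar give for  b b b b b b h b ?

7

Parse trees for b b b b b b h b:
  [Z b [Z b [Z b [Z b [Z b [Z b [Z [Z h] b]]]]]]]
  [Z b [Z b [Z b [Z b [Z b [Z [Z b [Z h]] b]]]]]]
  [Z b [Z b [Z b [Z b [Z [Z b [Z b [Z h]]] b]]]]]
  [Z b [Z b [Z b [Z [Z b [Z b [Z b [Z h]]]] b]]]]
  [Z b [Z b [Z [Z b [Z b [Z b [Z b [Z h]]]]] b]]]
  [Z b [Z [Z b [Z b [Z b [Z b [Z b [Z h]]]]]] b]]
  [Z [Z b [Z b [Z b [Z b [Z b [Z b [Z h]]]]]]] b]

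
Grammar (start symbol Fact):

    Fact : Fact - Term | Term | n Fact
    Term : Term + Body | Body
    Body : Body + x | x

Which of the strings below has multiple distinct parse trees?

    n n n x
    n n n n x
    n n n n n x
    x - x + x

x - x + x

n n n x: 1 tree
n n n n x: 1 tree
n n n n n x: 1 tree
x - x + x: 2 trees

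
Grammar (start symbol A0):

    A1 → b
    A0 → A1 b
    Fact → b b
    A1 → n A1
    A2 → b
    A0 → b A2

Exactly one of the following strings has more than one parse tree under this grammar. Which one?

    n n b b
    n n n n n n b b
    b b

n n b b: 1 tree
n n n n n n b b: 1 tree
b b: 2 trees

b b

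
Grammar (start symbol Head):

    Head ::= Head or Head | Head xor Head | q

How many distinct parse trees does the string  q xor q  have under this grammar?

1

Parse trees for q xor q:
  [Head [Head q] xor [Head q]]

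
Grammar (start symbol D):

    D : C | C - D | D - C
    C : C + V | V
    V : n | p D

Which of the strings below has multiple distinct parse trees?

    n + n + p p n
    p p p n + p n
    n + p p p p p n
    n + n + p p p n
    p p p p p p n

p p p n + p n

n + n + p p n: 1 tree
p p p n + p n: 4 trees
n + p p p p p n: 1 tree
n + n + p p p n: 1 tree
p p p p p p n: 1 tree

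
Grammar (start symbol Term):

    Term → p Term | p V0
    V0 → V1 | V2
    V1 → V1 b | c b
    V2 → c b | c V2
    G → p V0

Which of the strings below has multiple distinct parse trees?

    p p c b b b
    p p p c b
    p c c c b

p p p c b

p p c b b b: 1 tree
p p p c b: 2 trees
p c c c b: 1 tree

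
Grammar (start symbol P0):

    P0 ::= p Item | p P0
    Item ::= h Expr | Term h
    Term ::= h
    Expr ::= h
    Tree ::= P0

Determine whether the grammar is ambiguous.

Ambiguous

Witness: p h h

Derivation 1: P0 ⇒ p Item ⇒ p h Expr ⇒ p h h
Derivation 2: P0 ⇒ p Item ⇒ p Term h ⇒ p h h

Two distinct leftmost derivations for the same string.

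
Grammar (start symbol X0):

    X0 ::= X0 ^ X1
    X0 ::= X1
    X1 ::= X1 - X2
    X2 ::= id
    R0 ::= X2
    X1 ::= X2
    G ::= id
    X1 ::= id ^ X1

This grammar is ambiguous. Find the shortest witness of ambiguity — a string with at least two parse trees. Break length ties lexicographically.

length 1: no string has ≥2 trees
length 3: id ^ id has 2 parse trees

Two derivations of id ^ id:
  X0 ⇒ X0 ^ X1 ⇒ X1 ^ X1 ⇒ X2 ^ X1 ⇒ id ^ X1 ⇒ id ^ X2 ⇒ id ^ id
  X0 ⇒ X1 ⇒ id ^ X1 ⇒ id ^ X2 ⇒ id ^ id

id ^ id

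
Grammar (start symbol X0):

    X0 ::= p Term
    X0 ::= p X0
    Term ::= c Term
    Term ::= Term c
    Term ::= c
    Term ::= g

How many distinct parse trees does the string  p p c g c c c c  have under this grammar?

Parse trees for p p c g c c c c:
  [X0 p [X0 p [Term c [Term [Term [Term [Term [Term g] c] c] c] c]]]]
  [X0 p [X0 p [Term [Term c [Term [Term [Term [Term g] c] c] c]] c]]]
  [X0 p [X0 p [Term [Term [Term c [Term [Term [Term g] c] c]] c] c]]]
  [X0 p [X0 p [Term [Term [Term [Term c [Term [Term g] c]] c] c] c]]]
  [X0 p [X0 p [Term [Term [Term [Term [Term c [Term g]] c] c] c] c]]]

5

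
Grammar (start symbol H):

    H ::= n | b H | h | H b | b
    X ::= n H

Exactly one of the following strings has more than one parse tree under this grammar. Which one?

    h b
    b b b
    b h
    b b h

b b b

h b: 1 tree
b b b: 4 trees
b h: 1 tree
b b h: 1 tree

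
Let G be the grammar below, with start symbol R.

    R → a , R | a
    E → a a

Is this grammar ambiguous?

Only R is reachable from R; ignoring the rest: Right-recursive list with a separator: after each atom, whether the separator follows determines the rule. One parse per string.

Unambiguous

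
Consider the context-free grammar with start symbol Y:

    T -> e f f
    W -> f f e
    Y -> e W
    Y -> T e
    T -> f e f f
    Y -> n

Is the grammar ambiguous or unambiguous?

Witness: e f f e

Derivation 1: Y ⇒ e W ⇒ e f f e
Derivation 2: Y ⇒ T e ⇒ e f f e

Two distinct leftmost derivations for the same string.

Ambiguous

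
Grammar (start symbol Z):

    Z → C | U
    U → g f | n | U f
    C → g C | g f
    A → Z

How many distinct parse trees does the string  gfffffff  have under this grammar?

Parse trees for gfffffff:
  [Z [U [U [U [U [U [U [U g f] f] f] f] f] f] f]]

1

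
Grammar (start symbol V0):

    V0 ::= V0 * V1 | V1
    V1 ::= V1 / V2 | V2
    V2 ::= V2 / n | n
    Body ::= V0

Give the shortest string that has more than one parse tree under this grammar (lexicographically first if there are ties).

n / n

length 1: no string has ≥2 trees
length 3: n / n has 2 parse trees

Two derivations of n / n:
  V0 ⇒ V1 ⇒ V1 / V2 ⇒ V2 / V2 ⇒ n / V2 ⇒ n / n
  V0 ⇒ V1 ⇒ V2 ⇒ V2 / n ⇒ n / n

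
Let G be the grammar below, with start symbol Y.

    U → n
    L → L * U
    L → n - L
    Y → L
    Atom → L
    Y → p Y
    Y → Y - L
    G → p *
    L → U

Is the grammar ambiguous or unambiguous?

Witness: n - n

Derivation 1: Y ⇒ L ⇒ n - L ⇒ n - U ⇒ n - n
Derivation 2: Y ⇒ Y - L ⇒ L - L ⇒ U - L ⇒ n - L ⇒ n - U ⇒ n - n

Two distinct leftmost derivations for the same string.

Ambiguous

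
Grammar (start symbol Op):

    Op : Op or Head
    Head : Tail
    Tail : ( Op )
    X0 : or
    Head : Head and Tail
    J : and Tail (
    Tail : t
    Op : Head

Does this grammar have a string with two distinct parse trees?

Only Op, Head, Tail are reachable from Op; ignoring the rest: The grammar is stratified — Op handles 'or' (left-recursive), Head handles 'and', Tail atoms. Each operator has a fixed associativity and precedence level, so every string has one parse.

Unambiguous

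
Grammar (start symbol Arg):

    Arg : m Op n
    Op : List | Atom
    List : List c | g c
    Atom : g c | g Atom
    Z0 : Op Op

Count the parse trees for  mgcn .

2

Parse trees for mgcn:
  [Arg m [Op [List g c]] n]
  [Arg m [Op [Atom g c]] n]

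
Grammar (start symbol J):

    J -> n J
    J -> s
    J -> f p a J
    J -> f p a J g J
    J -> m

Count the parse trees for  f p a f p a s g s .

Parse trees for f p a f p a s g s:
  [J f p a [J f p a [J s] g [J s]]]
  [J f p a [J f p a [J s]] g [J s]]

2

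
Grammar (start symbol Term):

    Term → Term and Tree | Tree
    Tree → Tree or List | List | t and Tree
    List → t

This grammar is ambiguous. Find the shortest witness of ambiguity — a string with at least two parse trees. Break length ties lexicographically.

length 1: no string has ≥2 trees
length 3: t and t has 2 parse trees

Two derivations of t and t:
  Term ⇒ Term and Tree ⇒ Tree and Tree ⇒ List and Tree ⇒ t and Tree ⇒ t and List ⇒ t and t
  Term ⇒ Tree ⇒ t and Tree ⇒ t and List ⇒ t and t

t and t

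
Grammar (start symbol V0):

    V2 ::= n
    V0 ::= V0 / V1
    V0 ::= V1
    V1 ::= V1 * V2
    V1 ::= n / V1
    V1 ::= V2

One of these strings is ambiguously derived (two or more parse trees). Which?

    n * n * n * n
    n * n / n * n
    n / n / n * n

n / n / n * n

n * n * n * n: 1 tree
n * n / n * n: 1 tree
n / n / n * n: 7 trees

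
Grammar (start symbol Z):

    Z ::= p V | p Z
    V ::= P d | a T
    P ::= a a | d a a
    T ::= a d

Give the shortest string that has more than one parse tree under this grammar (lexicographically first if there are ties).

p a a d

length 4: p a a d has 2 parse trees

Two derivations of p a a d:
  Z ⇒ p V ⇒ p P d ⇒ p a a d
  Z ⇒ p V ⇒ p a T ⇒ p a a d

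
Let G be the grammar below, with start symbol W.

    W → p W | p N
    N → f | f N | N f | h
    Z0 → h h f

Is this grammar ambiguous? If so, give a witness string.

Ambiguous

Witness: p f f

Derivation 1: W ⇒ p N ⇒ p f N ⇒ p f f
Derivation 2: W ⇒ p N ⇒ p N f ⇒ p f f

Two distinct leftmost derivations for the same string.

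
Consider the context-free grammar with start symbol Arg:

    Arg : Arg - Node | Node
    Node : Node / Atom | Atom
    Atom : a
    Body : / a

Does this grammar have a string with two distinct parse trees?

Only Arg, Node, Atom are reachable from Arg; ignoring the rest: This is a standard precedence ladder (Arg over Node over Atom), with each level left-recursive on its own operator ('-' at Arg, '/' at Node). That structure is LR(1), hence unambiguous.

Unambiguous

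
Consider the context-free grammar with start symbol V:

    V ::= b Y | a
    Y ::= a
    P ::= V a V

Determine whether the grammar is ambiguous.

Only V, Y are reachable from V; ignoring the rest: Restricted to the reachable nonterminals, every rule has the form A → t or A → t B, and no two rules for the same A share a first terminal. The grammar encodes a DFA — one run per string.

Unambiguous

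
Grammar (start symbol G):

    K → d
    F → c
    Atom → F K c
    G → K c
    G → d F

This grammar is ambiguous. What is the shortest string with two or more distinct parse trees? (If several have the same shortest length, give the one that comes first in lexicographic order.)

length 2: d c has 2 parse trees

Two derivations of d c:
  G ⇒ K c ⇒ d c
  G ⇒ d F ⇒ d c

d c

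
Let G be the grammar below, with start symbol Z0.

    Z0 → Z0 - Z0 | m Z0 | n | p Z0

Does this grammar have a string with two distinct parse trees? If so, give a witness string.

Ambiguous

Witness: m n - n

Derivation 1: Z0 ⇒ Z0 - Z0 ⇒ m Z0 - Z0 ⇒ m n - Z0 ⇒ m n - n
Derivation 2: Z0 ⇒ m Z0 ⇒ m Z0 - Z0 ⇒ m n - Z0 ⇒ m n - n

Two distinct leftmost derivations for the same string.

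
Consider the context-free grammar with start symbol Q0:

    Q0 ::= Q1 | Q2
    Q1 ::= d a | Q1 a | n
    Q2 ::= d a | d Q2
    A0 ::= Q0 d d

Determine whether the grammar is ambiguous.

Witness: d a

Derivation 1: Q0 ⇒ Q1 ⇒ d a
Derivation 2: Q0 ⇒ Q2 ⇒ d a

Two distinct leftmost derivations for the same string.

Ambiguous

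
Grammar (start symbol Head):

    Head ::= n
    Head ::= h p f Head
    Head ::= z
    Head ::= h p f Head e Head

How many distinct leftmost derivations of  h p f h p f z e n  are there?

2

Parse trees for h p f h p f z e n:
  [Head h p f [Head h p f [Head z] e [Head n]]]
  [Head h p f [Head h p f [Head z]] e [Head n]]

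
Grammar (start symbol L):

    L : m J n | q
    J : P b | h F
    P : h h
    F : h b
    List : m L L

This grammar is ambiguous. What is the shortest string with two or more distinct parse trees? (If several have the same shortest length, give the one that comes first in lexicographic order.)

length 1: no string has ≥2 trees
length 5: m h h b n has 2 parse trees

Two derivations of m h h b n:
  L ⇒ m J n ⇒ m P b n ⇒ m h h b n
  L ⇒ m J n ⇒ m h F n ⇒ m h h b n

m h h b n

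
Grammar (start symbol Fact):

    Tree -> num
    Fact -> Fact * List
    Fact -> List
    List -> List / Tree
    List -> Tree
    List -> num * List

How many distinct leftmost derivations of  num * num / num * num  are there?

Parse trees for num * num / num * num:
  [Fact [Fact [Fact [List [Tree num]]] * [List [List [Tree num]] / [Tree num]]] * [List [Tree num]]]
  [Fact [Fact [List [List num * [List [Tree num]]] / [Tree num]]] * [List [Tree num]]]
  [Fact [Fact [List num * [List [List [Tree num]] / [Tree num]]]] * [List [Tree num]]]

3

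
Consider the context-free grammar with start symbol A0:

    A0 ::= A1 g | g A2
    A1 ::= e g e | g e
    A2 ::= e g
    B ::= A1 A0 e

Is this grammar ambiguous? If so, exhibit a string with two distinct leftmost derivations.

Ambiguous

Witness: g e g

Derivation 1: A0 ⇒ A1 g ⇒ g e g
Derivation 2: A0 ⇒ g A2 ⇒ g e g

Two distinct leftmost derivations for the same string.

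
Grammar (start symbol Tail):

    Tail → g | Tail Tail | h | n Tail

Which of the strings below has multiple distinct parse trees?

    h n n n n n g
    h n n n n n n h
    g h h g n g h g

g h h g n g h g

h n n n n n g: 1 tree
h n n n n n n h: 1 tree
g h h g n g h g: 202 trees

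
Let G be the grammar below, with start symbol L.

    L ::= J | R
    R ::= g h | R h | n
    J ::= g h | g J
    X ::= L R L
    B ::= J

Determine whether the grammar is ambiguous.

Witness: g h

Derivation 1: L ⇒ J ⇒ g h
Derivation 2: L ⇒ R ⇒ g h

Two distinct leftmost derivations for the same string.

Ambiguous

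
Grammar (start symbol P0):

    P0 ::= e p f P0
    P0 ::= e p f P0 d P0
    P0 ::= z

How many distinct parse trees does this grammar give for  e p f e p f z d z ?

Parse trees for e p f e p f z d z:
  [P0 e p f [P0 e p f [P0 z] d [P0 z]]]
  [P0 e p f [P0 e p f [P0 z]] d [P0 z]]

2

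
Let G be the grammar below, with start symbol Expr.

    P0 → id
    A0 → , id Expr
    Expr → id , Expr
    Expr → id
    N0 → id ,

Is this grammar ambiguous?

(N0, P0, A0 are unreachable from Expr, so their rules don't affect L(Expr).) Right-recursive list with a separator: after each atom, whether the separator follows determines the rule. One parse per string.

Unambiguous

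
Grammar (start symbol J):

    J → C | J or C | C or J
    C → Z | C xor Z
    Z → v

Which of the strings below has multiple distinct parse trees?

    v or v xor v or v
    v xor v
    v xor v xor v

v or v xor v or v

v or v xor v or v: 4 trees
v xor v: 1 tree
v xor v xor v: 1 tree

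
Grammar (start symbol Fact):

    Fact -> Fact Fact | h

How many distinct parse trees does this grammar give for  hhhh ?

Parse trees for hhhh:
  [Fact [Fact h] [Fact [Fact h] [Fact [Fact h] [Fact h]]]]
  [Fact [Fact h] [Fact [Fact [Fact h] [Fact h]] [Fact h]]]
  [Fact [Fact [Fact h] [Fact h]] [Fact [Fact h] [Fact h]]]
  [Fact [Fact [Fact h] [Fact [Fact h] [Fact h]]] [Fact h]]
  [Fact [Fact [Fact [Fact h] [Fact h]] [Fact h]] [Fact h]]

5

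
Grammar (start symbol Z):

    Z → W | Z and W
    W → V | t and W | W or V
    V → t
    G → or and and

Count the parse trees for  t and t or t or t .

4

Parse trees for t and t or t or t:
  [Z [W t and [W [W [W [V t]] or [V t]] or [V t]]]]
  [Z [W [W t and [W [W [V t]] or [V t]]] or [V t]]]
  [Z [W [W [W t and [W [V t]]] or [V t]] or [V t]]]
  [Z [Z [W [V t]]] and [W [W [W [V t]] or [V t]] or [V t]]]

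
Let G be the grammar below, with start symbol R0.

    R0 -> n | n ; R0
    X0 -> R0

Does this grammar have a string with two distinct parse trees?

Unambiguous

Only R0 is reachable from R0; ignoring the rest: Right-recursive list with a separator: after each atom, whether the separator follows determines the rule. One parse per string.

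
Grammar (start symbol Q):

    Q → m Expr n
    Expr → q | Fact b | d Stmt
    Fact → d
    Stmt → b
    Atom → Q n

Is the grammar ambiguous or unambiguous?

Witness: m d b n

Derivation 1: Q ⇒ m Expr n ⇒ m Fact b n ⇒ m d b n
Derivation 2: Q ⇒ m Expr n ⇒ m d Stmt n ⇒ m d b n

Two distinct leftmost derivations for the same string.

Ambiguous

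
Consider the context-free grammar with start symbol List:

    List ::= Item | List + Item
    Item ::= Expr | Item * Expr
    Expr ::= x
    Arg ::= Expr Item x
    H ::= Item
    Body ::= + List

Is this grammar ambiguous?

Unambiguous

Only List, Item, Expr are reachable from List; ignoring the rest: The grammar is stratified — List handles '+' (left-recursive), Item handles '*', Expr atoms. Each operator has a fixed associativity and precedence level, so every string has one parse.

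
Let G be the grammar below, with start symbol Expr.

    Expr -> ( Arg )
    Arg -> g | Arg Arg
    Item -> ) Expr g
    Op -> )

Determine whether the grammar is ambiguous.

Witness: ( g g g )

Derivation 1: Expr ⇒ ( Arg ) ⇒ ( Arg Arg ) ⇒ ( g Arg ) ⇒ ( g Arg Arg ) ⇒ ( g g Arg ) ⇒ ( g g g )
Derivation 2: Expr ⇒ ( Arg ) ⇒ ( Arg Arg ) ⇒ ( Arg Arg Arg ) ⇒ ( g Arg Arg ) ⇒ ( g g Arg ) ⇒ ( g g g )

Two distinct leftmost derivations for the same string.

Ambiguous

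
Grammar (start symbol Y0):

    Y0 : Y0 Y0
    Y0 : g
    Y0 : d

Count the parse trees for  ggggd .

14

Parse trees for ggggd (showing first 6 of 14):
  [Y0 [Y0 g] [Y0 [Y0 g] [Y0 [Y0 g] [Y0 [Y0 g] [Y0 d]]]]]
  [Y0 [Y0 g] [Y0 [Y0 g] [Y0 [Y0 [Y0 g] [Y0 g]] [Y0 d]]]]
  [Y0 [Y0 g] [Y0 [Y0 [Y0 g] [Y0 g]] [Y0 [Y0 g] [Y0 d]]]]
  [Y0 [Y0 g] [Y0 [Y0 [Y0 g] [Y0 [Y0 g] [Y0 g]]] [Y0 d]]]
  [Y0 [Y0 g] [Y0 [Y0 [Y0 [Y0 g] [Y0 g]] [Y0 g]] [Y0 d]]]
  [Y0 [Y0 [Y0 g] [Y0 g]] [Y0 [Y0 g] [Y0 [Y0 g] [Y0 d]]]]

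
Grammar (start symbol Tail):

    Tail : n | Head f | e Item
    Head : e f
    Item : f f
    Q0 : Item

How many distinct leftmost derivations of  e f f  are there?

2

Parse trees for e f f:
  [Tail [Head e f] f]
  [Tail e [Item f f]]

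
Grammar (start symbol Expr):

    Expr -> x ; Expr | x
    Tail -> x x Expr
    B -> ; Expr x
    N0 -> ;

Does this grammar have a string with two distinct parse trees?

(Tail, B, N0 are unreachable from Expr, so their rules don't affect L(Expr).) Right-recursive list with a separator: after each atom, whether the separator follows determines the rule. One parse per string.

Unambiguous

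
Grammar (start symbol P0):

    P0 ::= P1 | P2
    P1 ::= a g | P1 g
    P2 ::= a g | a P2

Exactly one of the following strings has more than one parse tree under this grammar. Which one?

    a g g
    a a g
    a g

a g

a g g: 1 tree
a a g: 1 tree
a g: 2 trees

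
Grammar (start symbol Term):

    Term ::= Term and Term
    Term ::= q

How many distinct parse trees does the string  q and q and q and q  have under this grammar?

5

Parse trees for q and q and q and q:
  [Term [Term q] and [Term [Term q] and [Term [Term q] and [Term q]]]]
  [Term [Term q] and [Term [Term [Term q] and [Term q]] and [Term q]]]
  [Term [Term [Term q] and [Term q]] and [Term [Term q] and [Term q]]]
  [Term [Term [Term q] and [Term [Term q] and [Term q]]] and [Term q]]
  [Term [Term [Term [Term q] and [Term q]] and [Term q]] and [Term q]]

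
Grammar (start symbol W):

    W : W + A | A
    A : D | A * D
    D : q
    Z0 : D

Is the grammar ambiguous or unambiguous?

Unambiguous

(Z0 is unreachable from W, so its rules don't affect L(W).) W → W + A | A  ;  A → A * D | D  — a left-associative chain with D at the bottom. Each string factors uniquely by precedence.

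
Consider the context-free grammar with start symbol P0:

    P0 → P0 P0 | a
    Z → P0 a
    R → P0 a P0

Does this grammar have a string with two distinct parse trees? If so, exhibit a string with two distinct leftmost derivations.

Ambiguous

Witness: a a a

Derivation 1: P0 ⇒ P0 P0 ⇒ P0 P0 P0 ⇒ a P0 P0 ⇒ a a P0 ⇒ a a a
Derivation 2: P0 ⇒ P0 P0 ⇒ a P0 ⇒ a P0 P0 ⇒ a a P0 ⇒ a a a

Two distinct leftmost derivations for the same string.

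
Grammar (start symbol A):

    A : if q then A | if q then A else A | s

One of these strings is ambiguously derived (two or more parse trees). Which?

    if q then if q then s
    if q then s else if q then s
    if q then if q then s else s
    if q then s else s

if q then if q then s: 1 tree
if q then s else if q then s: 1 tree
if q then if q then s else s: 2 trees
if q then s else s: 1 tree

if q then if q then s else s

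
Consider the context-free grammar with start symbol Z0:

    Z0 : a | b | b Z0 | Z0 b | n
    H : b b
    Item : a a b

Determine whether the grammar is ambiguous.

Witness: b b

Derivation 1: Z0 ⇒ b Z0 ⇒ b b
Derivation 2: Z0 ⇒ Z0 b ⇒ b b

Two distinct leftmost derivations for the same string.

Ambiguous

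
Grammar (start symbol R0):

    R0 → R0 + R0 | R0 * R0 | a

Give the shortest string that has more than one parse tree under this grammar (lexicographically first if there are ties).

length 1: no string has ≥2 trees
length 3: no string has ≥2 trees
length 5: a * a * a has 2 parse trees

Two derivations of a * a * a:
  R0 ⇒ R0 * R0 ⇒ R0 * R0 * R0 ⇒ a * R0 * R0 ⇒ a * a * R0 ⇒ a * a * a
  R0 ⇒ R0 * R0 ⇒ a * R0 ⇒ a * R0 * R0 ⇒ a * a * R0 ⇒ a * a * a

a * a * a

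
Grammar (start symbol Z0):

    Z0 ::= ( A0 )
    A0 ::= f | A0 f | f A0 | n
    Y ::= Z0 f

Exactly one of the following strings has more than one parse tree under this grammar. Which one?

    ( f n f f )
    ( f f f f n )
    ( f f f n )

( f n f f )

( f n f f ): 3 trees
( f f f f n ): 1 tree
( f f f n ): 1 tree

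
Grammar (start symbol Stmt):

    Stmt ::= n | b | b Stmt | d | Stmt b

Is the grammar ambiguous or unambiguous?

Ambiguous

Witness: b b

Derivation 1: Stmt ⇒ b Stmt ⇒ b b
Derivation 2: Stmt ⇒ Stmt b ⇒ b b

Two distinct leftmost derivations for the same string.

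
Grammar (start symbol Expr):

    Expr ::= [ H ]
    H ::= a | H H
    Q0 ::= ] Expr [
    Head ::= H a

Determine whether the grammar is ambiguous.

Witness: [ a a a ]

Derivation 1: Expr ⇒ [ H ] ⇒ [ H H ] ⇒ [ a H ] ⇒ [ a H H ] ⇒ [ a a H ] ⇒ [ a a a ]
Derivation 2: Expr ⇒ [ H ] ⇒ [ H H ] ⇒ [ H H H ] ⇒ [ a H H ] ⇒ [ a a H ] ⇒ [ a a a ]

Two distinct leftmost derivations for the same string.

Ambiguous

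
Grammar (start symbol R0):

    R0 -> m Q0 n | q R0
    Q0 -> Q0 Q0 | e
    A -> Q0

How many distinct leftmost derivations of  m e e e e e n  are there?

Parse trees for m e e e e e n (showing first 6 of 14):
  [R0 m [Q0 [Q0 e] [Q0 [Q0 e] [Q0 [Q0 e] [Q0 [Q0 e] [Q0 e]]]]] n]
  [R0 m [Q0 [Q0 e] [Q0 [Q0 e] [Q0 [Q0 [Q0 e] [Q0 e]] [Q0 e]]]] n]
  [R0 m [Q0 [Q0 e] [Q0 [Q0 [Q0 e] [Q0 e]] [Q0 [Q0 e] [Q0 e]]]] n]
  [R0 m [Q0 [Q0 e] [Q0 [Q0 [Q0 e] [Q0 [Q0 e] [Q0 e]]] [Q0 e]]] n]
  [R0 m [Q0 [Q0 e] [Q0 [Q0 [Q0 [Q0 e] [Q0 e]] [Q0 e]] [Q0 e]]] n]
  [R0 m [Q0 [Q0 [Q0 e] [Q0 e]] [Q0 [Q0 e] [Q0 [Q0 e] [Q0 e]]]] n]

14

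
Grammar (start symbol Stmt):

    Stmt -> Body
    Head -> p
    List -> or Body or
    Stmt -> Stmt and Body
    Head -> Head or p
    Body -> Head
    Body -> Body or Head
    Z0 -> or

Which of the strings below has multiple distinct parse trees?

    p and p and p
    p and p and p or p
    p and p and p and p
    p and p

p and p and p or p

p and p and p: 1 tree
p and p and p or p: 2 trees
p and p and p and p: 1 tree
p and p: 1 tree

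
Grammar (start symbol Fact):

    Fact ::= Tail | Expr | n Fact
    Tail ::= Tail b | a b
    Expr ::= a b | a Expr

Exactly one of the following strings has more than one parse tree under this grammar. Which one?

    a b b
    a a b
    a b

a b

a b b: 1 tree
a a b: 1 tree
a b: 2 trees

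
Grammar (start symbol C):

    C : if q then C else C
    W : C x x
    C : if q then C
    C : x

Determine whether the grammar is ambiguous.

Witness: if q then if q then x else x

Derivation 1: C ⇒ if q then C else C ⇒ if q then if q then C else C ⇒ if q then if q then x else C ⇒ if q then if q then x else x
Derivation 2: C ⇒ if q then C ⇒ if q then if q then C else C ⇒ if q then if q then x else C ⇒ if q then if q then x else x

Two distinct leftmost derivations for the same string.

Ambiguous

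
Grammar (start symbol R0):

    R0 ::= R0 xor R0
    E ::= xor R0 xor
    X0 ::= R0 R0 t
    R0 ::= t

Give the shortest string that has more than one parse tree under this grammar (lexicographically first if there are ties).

t xor t xor t

length 1: no string has ≥2 trees
length 3: no string has ≥2 trees
length 5: t xor t xor t has 2 parse trees

Two derivations of t xor t xor t:
  R0 ⇒ R0 xor R0 ⇒ R0 xor R0 xor R0 ⇒ t xor R0 xor R0 ⇒ t xor t xor R0 ⇒ t xor t xor t
  R0 ⇒ R0 xor R0 ⇒ t xor R0 ⇒ t xor R0 xor R0 ⇒ t xor t xor R0 ⇒ t xor t xor t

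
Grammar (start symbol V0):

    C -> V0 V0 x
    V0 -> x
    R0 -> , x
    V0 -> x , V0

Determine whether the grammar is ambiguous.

Unambiguous

(R0, C are unreachable from V0, so their rules don't affect L(V0).) The reachable grammar is A → atom sep A | atom. Each atom is followed by either the separator (recurse) or end-of-string (stop) — no choice point.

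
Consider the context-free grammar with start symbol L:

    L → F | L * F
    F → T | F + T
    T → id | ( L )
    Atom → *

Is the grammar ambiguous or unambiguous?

(Atom is unreachable from L, so its rules don't affect L(L).) L → L * F | F  ;  F → F + T | T  — a left-associative chain with T at the bottom. Each string factors uniquely by precedence.

Unambiguous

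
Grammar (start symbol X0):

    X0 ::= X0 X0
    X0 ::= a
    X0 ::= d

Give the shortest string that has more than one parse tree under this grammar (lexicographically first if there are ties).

length 1: no string has ≥2 trees
length 2: no string has ≥2 trees
length 3: a a a has 2 parse trees

Two derivations of a a a:
  X0 ⇒ X0 X0 ⇒ X0 X0 X0 ⇒ a X0 X0 ⇒ a a X0 ⇒ a a a
  X0 ⇒ X0 X0 ⇒ a X0 ⇒ a X0 X0 ⇒ a a X0 ⇒ a a a

a a a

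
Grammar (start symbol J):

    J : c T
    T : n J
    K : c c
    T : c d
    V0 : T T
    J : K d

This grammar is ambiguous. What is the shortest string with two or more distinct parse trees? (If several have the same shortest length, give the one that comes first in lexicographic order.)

length 3: c c d has 2 parse trees

Two derivations of c c d:
  J ⇒ c T ⇒ c c d
  J ⇒ K d ⇒ c c d

c c d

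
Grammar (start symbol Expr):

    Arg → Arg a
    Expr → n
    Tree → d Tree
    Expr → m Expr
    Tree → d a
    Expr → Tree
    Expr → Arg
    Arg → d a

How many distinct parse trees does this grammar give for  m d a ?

2

Parse trees for m d a:
  [Expr m [Expr [Tree d a]]]
  [Expr m [Expr [Arg d a]]]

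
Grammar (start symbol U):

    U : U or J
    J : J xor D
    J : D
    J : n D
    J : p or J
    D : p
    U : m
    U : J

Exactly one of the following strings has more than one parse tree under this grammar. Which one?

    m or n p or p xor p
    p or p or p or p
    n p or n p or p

p or p or p or p

m or n p or p xor p: 1 tree
p or p or p or p: 8 trees
n p or n p or p: 1 tree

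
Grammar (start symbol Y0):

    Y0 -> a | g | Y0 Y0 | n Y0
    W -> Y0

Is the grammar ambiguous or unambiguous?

Witness: a a a

Derivation 1: Y0 ⇒ Y0 Y0 ⇒ a Y0 ⇒ a Y0 Y0 ⇒ a a Y0 ⇒ a a a
Derivation 2: Y0 ⇒ Y0 Y0 ⇒ Y0 Y0 Y0 ⇒ a Y0 Y0 ⇒ a a Y0 ⇒ a a a

Two distinct leftmost derivations for the same string.

Ambiguous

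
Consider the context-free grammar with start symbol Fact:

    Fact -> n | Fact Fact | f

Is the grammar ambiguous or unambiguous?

Ambiguous

Witness: f f f

Derivation 1: Fact ⇒ Fact Fact ⇒ Fact Fact Fact ⇒ f Fact Fact ⇒ f f Fact ⇒ f f f
Derivation 2: Fact ⇒ Fact Fact ⇒ f Fact ⇒ f Fact Fact ⇒ f f Fact ⇒ f f f

Two distinct leftmost derivations for the same string.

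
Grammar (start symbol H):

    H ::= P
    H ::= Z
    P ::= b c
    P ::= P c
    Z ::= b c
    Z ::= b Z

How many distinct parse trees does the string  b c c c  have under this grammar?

Parse trees for b c c c:
  [H [P [P [P b c] c] c]]

1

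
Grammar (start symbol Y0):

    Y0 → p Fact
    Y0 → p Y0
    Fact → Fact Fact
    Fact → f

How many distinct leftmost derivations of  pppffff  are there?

5

Parse trees for pppffff:
  [Y0 p [Y0 p [Y0 p [Fact [Fact f] [Fact [Fact f] [Fact [Fact f] [Fact f]]]]]]]
  [Y0 p [Y0 p [Y0 p [Fact [Fact f] [Fact [Fact [Fact f] [Fact f]] [Fact f]]]]]]
  [Y0 p [Y0 p [Y0 p [Fact [Fact [Fact f] [Fact f]] [Fact [Fact f] [Fact f]]]]]]
  [Y0 p [Y0 p [Y0 p [Fact [Fact [Fact f] [Fact [Fact f] [Fact f]]] [Fact f]]]]]
  [Y0 p [Y0 p [Y0 p [Fact [Fact [Fact [Fact f] [Fact f]] [Fact f]] [Fact f]]]]]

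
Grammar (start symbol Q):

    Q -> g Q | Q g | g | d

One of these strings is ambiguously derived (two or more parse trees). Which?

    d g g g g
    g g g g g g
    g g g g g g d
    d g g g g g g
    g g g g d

g g g g g g

d g g g g: 1 tree
g g g g g g: 32 trees
g g g g g g d: 1 tree
d g g g g g g: 1 tree
g g g g d: 1 tree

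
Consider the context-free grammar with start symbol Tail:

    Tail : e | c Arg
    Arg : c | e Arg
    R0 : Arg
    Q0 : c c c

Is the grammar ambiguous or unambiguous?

Unambiguous

Only Tail, Arg are reachable from Tail; ignoring the rest: Each reachable nonterminal has at most one production per leading terminal, and all productions are right-linear; the derivation is determined token-by-token.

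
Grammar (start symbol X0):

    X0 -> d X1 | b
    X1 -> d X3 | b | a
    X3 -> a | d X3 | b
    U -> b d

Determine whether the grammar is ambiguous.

Unambiguous

Only X0, X1, X3 are reachable from X0; ignoring the rest: The reachable rules are right-linear with at most one rule per (nonterminal, next-terminal) pair. Each input token forces the next rule, so parsing is deterministic.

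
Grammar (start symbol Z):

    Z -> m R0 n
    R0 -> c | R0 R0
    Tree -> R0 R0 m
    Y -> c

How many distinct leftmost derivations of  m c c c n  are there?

Parse trees for m c c c n:
  [Z m [R0 [R0 c] [R0 [R0 c] [R0 c]]] n]
  [Z m [R0 [R0 [R0 c] [R0 c]] [R0 c]] n]

2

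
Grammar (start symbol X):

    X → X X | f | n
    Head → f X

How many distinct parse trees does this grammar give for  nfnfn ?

14

Parse trees for nfnfn (showing first 6 of 14):
  [X [X n] [X [X f] [X [X n] [X [X f] [X n]]]]]
  [X [X n] [X [X f] [X [X [X n] [X f]] [X n]]]]
  [X [X n] [X [X [X f] [X n]] [X [X f] [X n]]]]
  [X [X n] [X [X [X f] [X [X n] [X f]]] [X n]]]
  [X [X n] [X [X [X [X f] [X n]] [X f]] [X n]]]
  [X [X [X n] [X f]] [X [X n] [X [X f] [X n]]]]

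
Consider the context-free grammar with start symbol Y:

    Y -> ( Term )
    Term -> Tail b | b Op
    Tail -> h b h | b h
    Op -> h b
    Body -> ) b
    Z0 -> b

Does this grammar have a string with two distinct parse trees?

Ambiguous

Witness: ( b h b )

Derivation 1: Y ⇒ ( Term ) ⇒ ( Tail b ) ⇒ ( b h b )
Derivation 2: Y ⇒ ( Term ) ⇒ ( b Op ) ⇒ ( b h b )

Two distinct leftmost derivations for the same string.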